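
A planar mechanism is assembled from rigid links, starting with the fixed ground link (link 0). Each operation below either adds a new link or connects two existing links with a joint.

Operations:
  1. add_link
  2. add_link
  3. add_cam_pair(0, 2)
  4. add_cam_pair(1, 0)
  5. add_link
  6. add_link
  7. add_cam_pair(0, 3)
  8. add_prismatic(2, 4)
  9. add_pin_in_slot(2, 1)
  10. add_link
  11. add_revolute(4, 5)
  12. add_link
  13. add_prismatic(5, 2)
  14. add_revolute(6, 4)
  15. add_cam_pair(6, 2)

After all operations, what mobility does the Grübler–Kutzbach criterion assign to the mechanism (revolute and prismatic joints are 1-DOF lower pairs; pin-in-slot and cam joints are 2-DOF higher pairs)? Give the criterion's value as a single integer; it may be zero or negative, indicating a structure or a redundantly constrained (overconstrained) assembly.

[1;0;0] (link 0 is ground)
L+ [2;0;0]
L+ [3;0;0]
C(0,2)∈J2 [3;0;1]
C(1,0)∈J2 [3;0;2]
L+ [4;0;2]
L+ [5;0;2]
C(0,3)∈J2 [5;0;3]
P(2,4)∈J1 [5;1;3]
PS(2,1)∈J2 [5;1;4]
L+ [6;1;4]
R(4,5)∈J1 [6;2;4]
L+ [7;2;4]
P(5,2)∈J1 [7;3;4]
R(6,4)∈J1 [7;4;4]
C(6,2)∈J2 [7;4;5]
mobility = 18 − 8 − 5 = 5

M = 5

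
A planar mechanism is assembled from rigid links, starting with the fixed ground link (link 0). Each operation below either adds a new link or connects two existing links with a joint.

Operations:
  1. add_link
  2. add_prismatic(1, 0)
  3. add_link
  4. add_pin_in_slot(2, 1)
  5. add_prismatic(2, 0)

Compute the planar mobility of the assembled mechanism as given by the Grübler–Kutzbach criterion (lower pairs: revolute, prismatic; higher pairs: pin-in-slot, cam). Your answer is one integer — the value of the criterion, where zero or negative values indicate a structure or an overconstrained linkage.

M = 1

ground; <1,0,0>
#1 <2,0,0>
P:1↔0 J1 <2,1,0>
#2 <3,1,0>
PS:2↔1 J2 <3,1,1>
P:2↔0 J1 <3,2,1>
3×2 − 2×2 − 1×1 = 1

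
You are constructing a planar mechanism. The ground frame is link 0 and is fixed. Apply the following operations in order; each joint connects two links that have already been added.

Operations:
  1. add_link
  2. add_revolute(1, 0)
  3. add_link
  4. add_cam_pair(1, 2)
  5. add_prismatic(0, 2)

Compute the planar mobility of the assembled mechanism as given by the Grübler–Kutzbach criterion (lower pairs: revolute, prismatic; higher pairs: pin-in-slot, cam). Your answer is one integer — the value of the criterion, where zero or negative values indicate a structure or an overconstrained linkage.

M = 1

ground; <1,0,0>
#1 <2,0,0>
R:1↔0 J1 <2,1,0>
#2 <3,1,0>
C:1↔2 J2 <3,1,1>
P:0↔2 J1 <3,2,1>
3×2 − 2×2 − 1×1 = 1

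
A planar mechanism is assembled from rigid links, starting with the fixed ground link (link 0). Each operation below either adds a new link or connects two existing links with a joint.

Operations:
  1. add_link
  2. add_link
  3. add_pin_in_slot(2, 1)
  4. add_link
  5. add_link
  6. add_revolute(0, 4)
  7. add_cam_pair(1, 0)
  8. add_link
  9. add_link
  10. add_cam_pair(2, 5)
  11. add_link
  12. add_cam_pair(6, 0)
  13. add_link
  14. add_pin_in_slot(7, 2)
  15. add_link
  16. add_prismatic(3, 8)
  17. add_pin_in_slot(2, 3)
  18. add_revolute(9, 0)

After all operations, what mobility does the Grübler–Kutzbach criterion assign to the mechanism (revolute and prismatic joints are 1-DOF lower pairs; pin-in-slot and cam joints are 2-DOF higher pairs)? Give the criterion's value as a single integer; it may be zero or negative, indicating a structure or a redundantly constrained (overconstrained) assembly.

[1;0;0] (link 0 is ground)
L+ [2;0;0]
L+ [3;0;0]
PS(2,1)∈J2 [3;0;1]
L+ [4;0;1]
L+ [5;0;1]
R(0,4)∈J1 [5;1;1]
C(1,0)∈J2 [5;1;2]
L+ [6;1;2]
L+ [7;1;2]
C(2,5)∈J2 [7;1;3]
L+ [8;1;3]
C(6,0)∈J2 [8;1;4]
L+ [9;1;4]
PS(7,2)∈J2 [9;1;5]
L+ [10;1;5]
P(3,8)∈J1 [10;2;5]
PS(2,3)∈J2 [10;2;6]
R(9,0)∈J1 [10;3;6]
mobility = 27 − 6 − 6 = 15

M = 15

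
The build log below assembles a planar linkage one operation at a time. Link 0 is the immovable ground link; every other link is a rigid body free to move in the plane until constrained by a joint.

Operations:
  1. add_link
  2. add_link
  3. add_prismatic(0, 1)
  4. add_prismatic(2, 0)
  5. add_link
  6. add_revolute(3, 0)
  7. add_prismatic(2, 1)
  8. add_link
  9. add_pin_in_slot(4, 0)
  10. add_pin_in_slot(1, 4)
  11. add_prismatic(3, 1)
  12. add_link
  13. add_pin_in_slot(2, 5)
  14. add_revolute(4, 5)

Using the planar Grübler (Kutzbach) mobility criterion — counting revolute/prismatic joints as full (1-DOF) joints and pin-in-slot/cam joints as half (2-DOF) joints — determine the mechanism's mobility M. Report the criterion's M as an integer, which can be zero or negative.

M = 0

ground; <1,0,0>
#1 <2,0,0>
#2 <3,0,0>
P:0↔1 J1 <3,1,0>
P:2↔0 J1 <3,2,0>
#3 <4,2,0>
R:3↔0 J1 <4,3,0>
P:2↔1 J1 <4,4,0>
#4 <5,4,0>
PS:4↔0 J2 <5,4,1>
PS:1↔4 J2 <5,4,2>
P:3↔1 J1 <5,5,2>
#5 <6,5,2>
PS:2↔5 J2 <6,5,3>
R:4↔5 J1 <6,6,3>
3×5 − 2×6 − 1×3 = 0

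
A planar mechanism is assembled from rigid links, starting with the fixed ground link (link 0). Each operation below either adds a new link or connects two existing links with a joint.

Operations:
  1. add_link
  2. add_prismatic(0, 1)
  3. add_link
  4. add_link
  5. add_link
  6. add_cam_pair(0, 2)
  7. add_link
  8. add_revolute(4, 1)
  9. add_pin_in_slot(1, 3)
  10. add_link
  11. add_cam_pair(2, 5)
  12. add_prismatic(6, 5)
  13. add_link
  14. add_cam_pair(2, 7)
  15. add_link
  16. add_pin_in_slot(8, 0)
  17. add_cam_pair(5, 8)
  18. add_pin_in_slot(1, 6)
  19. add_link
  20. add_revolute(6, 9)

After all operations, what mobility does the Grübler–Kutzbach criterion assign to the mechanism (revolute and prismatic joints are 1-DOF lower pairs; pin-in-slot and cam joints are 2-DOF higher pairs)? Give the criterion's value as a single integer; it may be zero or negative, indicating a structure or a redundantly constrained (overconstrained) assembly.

link 0 = ground. State L|J1|J2 = 1|0|0
+link1  2|0|0
P(0,1) f=1→J1  2|1|0
+link2  3|1|0
+link3  4|1|0
+link4  5|1|0
C(0,2) f=2→J2  5|1|1
+link5  6|1|1
R(4,1) f=1→J1  6|2|1
PS(1,3) f=2→J2  6|2|2
+link6  7|2|2
C(2,5) f=2→J2  7|2|3
P(6,5) f=1→J1  7|3|3
+link7  8|3|3
C(2,7) f=2→J2  8|3|4
+link8  9|3|4
PS(8,0) f=2→J2  9|3|5
C(5,8) f=2→J2  9|3|6
PS(1,6) f=2→J2  9|3|7
+link9  10|3|7
R(6,9) f=1→J1  10|4|7
M = 3(10−1)−2·4−7 = 27−8−7 = 12

M = 12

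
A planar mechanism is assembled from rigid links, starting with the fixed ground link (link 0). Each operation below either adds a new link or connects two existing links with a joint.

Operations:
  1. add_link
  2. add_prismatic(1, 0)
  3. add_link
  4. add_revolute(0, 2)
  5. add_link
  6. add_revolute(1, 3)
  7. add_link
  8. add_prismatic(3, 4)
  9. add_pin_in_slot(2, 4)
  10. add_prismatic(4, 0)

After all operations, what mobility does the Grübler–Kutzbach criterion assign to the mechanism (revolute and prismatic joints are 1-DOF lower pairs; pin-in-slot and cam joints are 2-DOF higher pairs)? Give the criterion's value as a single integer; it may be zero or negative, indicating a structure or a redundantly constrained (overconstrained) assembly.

M = 1

(L,J1,J2)=(1,0,0); link0 fixed
link1: (2,0,0)
P 1-0 [J1]: (2,1,0)
link2: (3,1,0)
R 0-2 [J1]: (3,2,0)
link3: (4,2,0)
R 1-3 [J1]: (4,3,0)
link4: (5,3,0)
P 3-4 [J1]: (5,4,0)
PS 2-4 [J2]: (5,4,1)
P 4-0 [J1]: (5,5,1)
Grübler: 3·4 − 2·5 − 1 = 1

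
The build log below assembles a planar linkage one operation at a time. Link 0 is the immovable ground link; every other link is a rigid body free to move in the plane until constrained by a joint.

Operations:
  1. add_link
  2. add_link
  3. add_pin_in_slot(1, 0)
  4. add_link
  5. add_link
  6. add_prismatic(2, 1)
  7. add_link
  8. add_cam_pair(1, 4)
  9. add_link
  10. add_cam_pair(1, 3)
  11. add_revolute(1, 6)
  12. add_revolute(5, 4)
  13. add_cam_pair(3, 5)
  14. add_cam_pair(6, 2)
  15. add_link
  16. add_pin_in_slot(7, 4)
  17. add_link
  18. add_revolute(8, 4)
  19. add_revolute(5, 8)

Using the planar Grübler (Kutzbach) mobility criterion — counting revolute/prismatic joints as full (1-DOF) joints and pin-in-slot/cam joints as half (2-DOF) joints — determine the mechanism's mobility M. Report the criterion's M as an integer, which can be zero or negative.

(L,J1,J2)=(1,0,0); link0 fixed
link1: (2,0,0)
link2: (3,0,0)
PS 1-0 [J2]: (3,0,1)
link3: (4,0,1)
link4: (5,0,1)
P 2-1 [J1]: (5,1,1)
link5: (6,1,1)
C 1-4 [J2]: (6,1,2)
link6: (7,1,2)
C 1-3 [J2]: (7,1,3)
R 1-6 [J1]: (7,2,3)
R 5-4 [J1]: (7,3,3)
C 3-5 [J2]: (7,3,4)
C 6-2 [J2]: (7,3,5)
link7: (8,3,5)
PS 7-4 [J2]: (8,3,6)
link8: (9,3,6)
R 8-4 [J1]: (9,4,6)
R 5-8 [J1]: (9,5,6)
Grübler: 3·8 − 2·5 − 6 = 8

M = 8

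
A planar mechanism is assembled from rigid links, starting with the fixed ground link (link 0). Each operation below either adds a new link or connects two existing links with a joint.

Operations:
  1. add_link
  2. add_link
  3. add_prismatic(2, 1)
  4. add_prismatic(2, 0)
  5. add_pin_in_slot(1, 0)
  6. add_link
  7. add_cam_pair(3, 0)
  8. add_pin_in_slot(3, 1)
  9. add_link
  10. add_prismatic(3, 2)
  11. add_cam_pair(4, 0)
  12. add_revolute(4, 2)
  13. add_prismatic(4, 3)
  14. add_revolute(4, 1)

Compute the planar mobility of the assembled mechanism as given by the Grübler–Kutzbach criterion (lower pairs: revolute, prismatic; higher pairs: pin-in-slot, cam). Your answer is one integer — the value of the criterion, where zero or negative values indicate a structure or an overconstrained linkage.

L=1 J1=0 J2=0
add link → L=2 J1=0 J2=0
add link → L=3 J1=0 J2=0
P@2,1 dof=1 J1 → L=3 J1=1 J2=0
P@2,0 dof=1 J1 → L=3 J1=2 J2=0
PS@1,0 dof=2 J2 → L=3 J1=2 J2=1
add link → L=4 J1=2 J2=1
C@3,0 dof=2 J2 → L=4 J1=2 J2=2
PS@3,1 dof=2 J2 → L=4 J1=2 J2=3
add link → L=5 J1=2 J2=3
P@3,2 dof=1 J1 → L=5 J1=3 J2=3
C@4,0 dof=2 J2 → L=5 J1=3 J2=4
R@4,2 dof=1 J1 → L=5 J1=4 J2=4
P@4,3 dof=1 J1 → L=5 J1=5 J2=4
R@4,1 dof=1 J1 → L=5 J1=6 J2=4
M=3(L−1)−2J1−J2=3·4−2·6−4=-4

M = -4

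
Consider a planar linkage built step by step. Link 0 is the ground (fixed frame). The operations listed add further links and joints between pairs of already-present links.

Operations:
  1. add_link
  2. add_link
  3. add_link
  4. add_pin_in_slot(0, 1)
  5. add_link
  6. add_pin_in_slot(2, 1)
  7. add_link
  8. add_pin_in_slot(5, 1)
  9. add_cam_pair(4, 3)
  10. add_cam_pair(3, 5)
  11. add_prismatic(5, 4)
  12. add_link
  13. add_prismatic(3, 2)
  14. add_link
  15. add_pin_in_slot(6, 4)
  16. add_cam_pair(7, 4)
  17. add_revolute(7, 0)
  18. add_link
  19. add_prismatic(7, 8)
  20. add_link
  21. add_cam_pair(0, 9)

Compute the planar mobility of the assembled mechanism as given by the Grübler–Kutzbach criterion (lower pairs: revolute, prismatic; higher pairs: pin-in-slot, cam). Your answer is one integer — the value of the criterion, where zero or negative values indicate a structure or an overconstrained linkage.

link 0 = ground. State L|J1|J2 = 1|0|0
+link1  2|0|0
+link2  3|0|0
+link3  4|0|0
PS(0,1) f=2→J2  4|0|1
+link4  5|0|1
PS(2,1) f=2→J2  5|0|2
+link5  6|0|2
PS(5,1) f=2→J2  6|0|3
C(4,3) f=2→J2  6|0|4
C(3,5) f=2→J2  6|0|5
P(5,4) f=1→J1  6|1|5
+link6  7|1|5
P(3,2) f=1→J1  7|2|5
+link7  8|2|5
PS(6,4) f=2→J2  8|2|6
C(7,4) f=2→J2  8|2|7
R(7,0) f=1→J1  8|3|7
+link8  9|3|7
P(7,8) f=1→J1  9|4|7
+link9  10|4|7
C(0,9) f=2→J2  10|4|8
M = 3(10−1)−2·4−8 = 27−8−8 = 11

M = 11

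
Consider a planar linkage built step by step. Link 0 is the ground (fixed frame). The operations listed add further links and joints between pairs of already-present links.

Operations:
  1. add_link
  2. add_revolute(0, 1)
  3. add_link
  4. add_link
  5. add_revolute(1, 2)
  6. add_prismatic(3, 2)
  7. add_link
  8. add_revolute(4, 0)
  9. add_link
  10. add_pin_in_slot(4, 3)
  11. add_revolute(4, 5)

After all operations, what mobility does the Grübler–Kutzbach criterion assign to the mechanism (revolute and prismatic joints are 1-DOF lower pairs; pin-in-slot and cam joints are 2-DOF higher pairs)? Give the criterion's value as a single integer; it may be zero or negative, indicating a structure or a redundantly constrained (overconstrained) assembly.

M = 4

ground; <1,0,0>
#1 <2,0,0>
R:0↔1 J1 <2,1,0>
#2 <3,1,0>
#3 <4,1,0>
R:1↔2 J1 <4,2,0>
P:3↔2 J1 <4,3,0>
#4 <5,3,0>
R:4↔0 J1 <5,4,0>
#5 <6,4,0>
PS:4↔3 J2 <6,4,1>
R:4↔5 J1 <6,5,1>
3×5 − 2×5 − 1×1 = 4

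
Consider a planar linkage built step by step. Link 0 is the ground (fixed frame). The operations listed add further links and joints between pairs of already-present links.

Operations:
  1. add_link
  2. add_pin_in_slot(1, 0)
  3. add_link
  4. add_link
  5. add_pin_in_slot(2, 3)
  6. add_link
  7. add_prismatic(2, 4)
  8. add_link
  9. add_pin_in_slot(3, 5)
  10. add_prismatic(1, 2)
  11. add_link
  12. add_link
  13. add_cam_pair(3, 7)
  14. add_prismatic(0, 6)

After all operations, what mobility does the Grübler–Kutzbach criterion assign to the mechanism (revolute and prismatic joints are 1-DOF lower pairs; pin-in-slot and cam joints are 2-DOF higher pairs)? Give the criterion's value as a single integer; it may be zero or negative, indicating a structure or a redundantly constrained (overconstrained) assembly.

(L,J1,J2)=(1,0,0); link0 fixed
link1: (2,0,0)
PS 1-0 [J2]: (2,0,1)
link2: (3,0,1)
link3: (4,0,1)
PS 2-3 [J2]: (4,0,2)
link4: (5,0,2)
P 2-4 [J1]: (5,1,2)
link5: (6,1,2)
PS 3-5 [J2]: (6,1,3)
P 1-2 [J1]: (6,2,3)
link6: (7,2,3)
link7: (8,2,3)
C 3-7 [J2]: (8,2,4)
P 0-6 [J1]: (8,3,4)
Grübler: 3·7 − 2·3 − 4 = 11

M = 11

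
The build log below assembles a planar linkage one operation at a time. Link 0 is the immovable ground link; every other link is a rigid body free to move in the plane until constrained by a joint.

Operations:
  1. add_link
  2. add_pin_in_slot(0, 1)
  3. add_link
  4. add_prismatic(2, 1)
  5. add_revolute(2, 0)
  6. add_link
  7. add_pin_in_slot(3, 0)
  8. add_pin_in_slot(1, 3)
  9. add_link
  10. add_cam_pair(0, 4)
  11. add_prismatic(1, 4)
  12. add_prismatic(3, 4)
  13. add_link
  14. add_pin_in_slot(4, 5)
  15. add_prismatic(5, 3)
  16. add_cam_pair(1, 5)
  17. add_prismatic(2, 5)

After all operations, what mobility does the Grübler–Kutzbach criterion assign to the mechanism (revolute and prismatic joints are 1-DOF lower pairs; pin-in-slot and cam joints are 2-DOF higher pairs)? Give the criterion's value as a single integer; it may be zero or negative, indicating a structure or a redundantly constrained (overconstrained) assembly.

M = -3

(L,J1,J2)=(1,0,0); link0 fixed
link1: (2,0,0)
PS 0-1 [J2]: (2,0,1)
link2: (3,0,1)
P 2-1 [J1]: (3,1,1)
R 2-0 [J1]: (3,2,1)
link3: (4,2,1)
PS 3-0 [J2]: (4,2,2)
PS 1-3 [J2]: (4,2,3)
link4: (5,2,3)
C 0-4 [J2]: (5,2,4)
P 1-4 [J1]: (5,3,4)
P 3-4 [J1]: (5,4,4)
link5: (6,4,4)
PS 4-5 [J2]: (6,4,5)
P 5-3 [J1]: (6,5,5)
C 1-5 [J2]: (6,5,6)
P 2-5 [J1]: (6,6,6)
Grübler: 3·5 − 2·6 − 6 = -3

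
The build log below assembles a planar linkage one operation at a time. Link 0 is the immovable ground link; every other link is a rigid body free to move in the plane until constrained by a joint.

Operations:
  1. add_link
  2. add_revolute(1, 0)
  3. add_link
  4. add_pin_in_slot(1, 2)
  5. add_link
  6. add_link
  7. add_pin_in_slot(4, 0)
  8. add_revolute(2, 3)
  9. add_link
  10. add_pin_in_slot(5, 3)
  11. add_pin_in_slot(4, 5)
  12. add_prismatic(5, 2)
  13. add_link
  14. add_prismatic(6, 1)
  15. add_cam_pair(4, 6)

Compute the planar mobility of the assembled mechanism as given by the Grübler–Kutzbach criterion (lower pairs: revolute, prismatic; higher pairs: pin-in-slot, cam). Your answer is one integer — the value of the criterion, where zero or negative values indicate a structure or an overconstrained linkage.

M = 5

(L,J1,J2)=(1,0,0); link0 fixed
link1: (2,0,0)
R 1-0 [J1]: (2,1,0)
link2: (3,1,0)
PS 1-2 [J2]: (3,1,1)
link3: (4,1,1)
link4: (5,1,1)
PS 4-0 [J2]: (5,1,2)
R 2-3 [J1]: (5,2,2)
link5: (6,2,2)
PS 5-3 [J2]: (6,2,3)
PS 4-5 [J2]: (6,2,4)
P 5-2 [J1]: (6,3,4)
link6: (7,3,4)
P 6-1 [J1]: (7,4,4)
C 4-6 [J2]: (7,4,5)
Grübler: 3·6 − 2·4 − 5 = 5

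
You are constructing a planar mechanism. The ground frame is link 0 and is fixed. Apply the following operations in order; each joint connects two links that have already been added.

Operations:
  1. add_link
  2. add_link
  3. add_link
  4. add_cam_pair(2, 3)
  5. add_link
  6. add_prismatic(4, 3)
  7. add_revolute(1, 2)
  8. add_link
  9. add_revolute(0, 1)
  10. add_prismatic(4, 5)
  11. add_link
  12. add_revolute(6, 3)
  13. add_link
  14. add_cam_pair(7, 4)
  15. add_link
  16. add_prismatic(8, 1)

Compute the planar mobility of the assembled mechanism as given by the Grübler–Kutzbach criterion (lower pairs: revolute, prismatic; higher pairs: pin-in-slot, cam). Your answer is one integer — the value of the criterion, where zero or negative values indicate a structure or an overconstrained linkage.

link 0 = ground. State L|J1|J2 = 1|0|0
+link1  2|0|0
+link2  3|0|0
+link3  4|0|0
C(2,3) f=2→J2  4|0|1
+link4  5|0|1
P(4,3) f=1→J1  5|1|1
R(1,2) f=1→J1  5|2|1
+link5  6|2|1
R(0,1) f=1→J1  6|3|1
P(4,5) f=1→J1  6|4|1
+link6  7|4|1
R(6,3) f=1→J1  7|5|1
+link7  8|5|1
C(7,4) f=2→J2  8|5|2
+link8  9|5|2
P(8,1) f=1→J1  9|6|2
M = 3(9−1)−2·6−2 = 24−12−2 = 10

M = 10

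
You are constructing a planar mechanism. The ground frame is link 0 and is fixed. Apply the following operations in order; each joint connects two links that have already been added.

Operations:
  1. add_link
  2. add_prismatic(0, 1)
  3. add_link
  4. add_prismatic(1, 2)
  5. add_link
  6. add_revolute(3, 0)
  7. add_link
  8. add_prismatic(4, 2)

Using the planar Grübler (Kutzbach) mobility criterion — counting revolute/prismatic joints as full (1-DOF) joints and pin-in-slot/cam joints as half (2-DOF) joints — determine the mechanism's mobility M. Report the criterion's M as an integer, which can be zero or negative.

M = 4

link 0 = ground. State L|J1|J2 = 1|0|0
+link1  2|0|0
P(0,1) f=1→J1  2|1|0
+link2  3|1|0
P(1,2) f=1→J1  3|2|0
+link3  4|2|0
R(3,0) f=1→J1  4|3|0
+link4  5|3|0
P(4,2) f=1→J1  5|4|0
M = 3(5−1)−2·4−0 = 12−8−0 = 4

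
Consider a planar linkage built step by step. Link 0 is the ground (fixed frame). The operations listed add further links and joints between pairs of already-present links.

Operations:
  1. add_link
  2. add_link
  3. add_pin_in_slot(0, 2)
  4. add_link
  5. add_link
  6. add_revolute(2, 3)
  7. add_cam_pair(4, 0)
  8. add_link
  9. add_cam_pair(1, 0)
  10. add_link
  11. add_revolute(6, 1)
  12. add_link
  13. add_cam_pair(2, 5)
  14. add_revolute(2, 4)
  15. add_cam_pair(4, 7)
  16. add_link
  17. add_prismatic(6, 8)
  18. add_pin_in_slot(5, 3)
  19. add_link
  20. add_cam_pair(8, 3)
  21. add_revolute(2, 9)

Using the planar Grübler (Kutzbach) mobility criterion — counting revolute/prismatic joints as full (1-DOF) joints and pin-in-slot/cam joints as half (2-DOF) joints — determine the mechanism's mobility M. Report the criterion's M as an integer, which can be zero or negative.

link 0 = ground. State L|J1|J2 = 1|0|0
+link1  2|0|0
+link2  3|0|0
PS(0,2) f=2→J2  3|0|1
+link3  4|0|1
+link4  5|0|1
R(2,3) f=1→J1  5|1|1
C(4,0) f=2→J2  5|1|2
+link5  6|1|2
C(1,0) f=2→J2  6|1|3
+link6  7|1|3
R(6,1) f=1→J1  7|2|3
+link7  8|2|3
C(2,5) f=2→J2  8|2|4
R(2,4) f=1→J1  8|3|4
C(4,7) f=2→J2  8|3|5
+link8  9|3|5
P(6,8) f=1→J1  9|4|5
PS(5,3) f=2→J2  9|4|6
+link9  10|4|6
C(8,3) f=2→J2  10|4|7
R(2,9) f=1→J1  10|5|7
M = 3(10−1)−2·5−7 = 27−10−7 = 10

M = 10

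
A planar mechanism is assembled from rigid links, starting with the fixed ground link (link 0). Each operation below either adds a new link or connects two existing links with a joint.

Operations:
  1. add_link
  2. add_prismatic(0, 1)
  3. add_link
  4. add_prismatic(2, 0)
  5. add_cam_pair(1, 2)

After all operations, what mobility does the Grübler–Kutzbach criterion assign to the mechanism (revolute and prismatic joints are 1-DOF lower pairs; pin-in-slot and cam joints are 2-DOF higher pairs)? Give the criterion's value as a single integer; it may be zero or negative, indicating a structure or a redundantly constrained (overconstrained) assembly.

M = 1

ground; <1,0,0>
#1 <2,0,0>
P:0↔1 J1 <2,1,0>
#2 <3,1,0>
P:2↔0 J1 <3,2,0>
C:1↔2 J2 <3,2,1>
3×2 − 2×2 − 1×1 = 1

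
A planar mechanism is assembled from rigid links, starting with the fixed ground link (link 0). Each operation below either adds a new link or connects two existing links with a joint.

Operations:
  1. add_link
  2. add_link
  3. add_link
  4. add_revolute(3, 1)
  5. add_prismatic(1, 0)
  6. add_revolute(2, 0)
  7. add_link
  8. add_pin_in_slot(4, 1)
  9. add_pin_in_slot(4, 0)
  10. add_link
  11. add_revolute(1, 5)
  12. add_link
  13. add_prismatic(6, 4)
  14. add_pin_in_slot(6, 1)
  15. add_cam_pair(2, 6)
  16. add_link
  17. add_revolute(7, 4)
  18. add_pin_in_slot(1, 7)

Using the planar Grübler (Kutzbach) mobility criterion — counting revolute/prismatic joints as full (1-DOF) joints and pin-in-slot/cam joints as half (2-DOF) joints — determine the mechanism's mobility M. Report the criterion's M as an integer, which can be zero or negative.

M = 4

[1;0;0] (link 0 is ground)
L+ [2;0;0]
L+ [3;0;0]
L+ [4;0;0]
R(3,1)∈J1 [4;1;0]
P(1,0)∈J1 [4;2;0]
R(2,0)∈J1 [4;3;0]
L+ [5;3;0]
PS(4,1)∈J2 [5;3;1]
PS(4,0)∈J2 [5;3;2]
L+ [6;3;2]
R(1,5)∈J1 [6;4;2]
L+ [7;4;2]
P(6,4)∈J1 [7;5;2]
PS(6,1)∈J2 [7;5;3]
C(2,6)∈J2 [7;5;4]
L+ [8;5;4]
R(7,4)∈J1 [8;6;4]
PS(1,7)∈J2 [8;6;5]
mobility = 21 − 12 − 5 = 4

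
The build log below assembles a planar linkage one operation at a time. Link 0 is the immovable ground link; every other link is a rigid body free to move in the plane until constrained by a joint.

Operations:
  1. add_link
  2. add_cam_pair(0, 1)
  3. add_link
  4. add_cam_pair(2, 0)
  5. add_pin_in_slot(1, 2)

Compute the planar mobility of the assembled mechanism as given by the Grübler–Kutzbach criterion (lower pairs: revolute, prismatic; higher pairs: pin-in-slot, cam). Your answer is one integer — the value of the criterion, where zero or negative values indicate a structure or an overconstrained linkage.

[1;0;0] (link 0 is ground)
L+ [2;0;0]
C(0,1)∈J2 [2;0;1]
L+ [3;0;1]
C(2,0)∈J2 [3;0;2]
PS(1,2)∈J2 [3;0;3]
mobility = 6 − 0 − 3 = 3

M = 3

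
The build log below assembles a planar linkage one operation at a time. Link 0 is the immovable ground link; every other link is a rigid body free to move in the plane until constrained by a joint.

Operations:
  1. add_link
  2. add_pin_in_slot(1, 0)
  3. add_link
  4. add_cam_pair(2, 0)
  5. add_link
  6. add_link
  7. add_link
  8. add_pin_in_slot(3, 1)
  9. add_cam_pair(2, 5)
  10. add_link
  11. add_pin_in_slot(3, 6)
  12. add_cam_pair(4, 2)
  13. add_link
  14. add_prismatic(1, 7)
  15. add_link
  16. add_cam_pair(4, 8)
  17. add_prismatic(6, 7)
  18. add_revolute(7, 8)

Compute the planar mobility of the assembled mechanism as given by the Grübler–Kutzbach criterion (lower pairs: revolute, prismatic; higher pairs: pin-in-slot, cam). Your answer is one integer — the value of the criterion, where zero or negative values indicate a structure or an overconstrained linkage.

ground; <1,0,0>
#1 <2,0,0>
PS:1↔0 J2 <2,0,1>
#2 <3,0,1>
C:2↔0 J2 <3,0,2>
#3 <4,0,2>
#4 <5,0,2>
#5 <6,0,2>
PS:3↔1 J2 <6,0,3>
C:2↔5 J2 <6,0,4>
#6 <7,0,4>
PS:3↔6 J2 <7,0,5>
C:4↔2 J2 <7,0,6>
#7 <8,0,6>
P:1↔7 J1 <8,1,6>
#8 <9,1,6>
C:4↔8 J2 <9,1,7>
P:6↔7 J1 <9,2,7>
R:7↔8 J1 <9,3,7>
3×8 − 2×3 − 1×7 = 11

M = 11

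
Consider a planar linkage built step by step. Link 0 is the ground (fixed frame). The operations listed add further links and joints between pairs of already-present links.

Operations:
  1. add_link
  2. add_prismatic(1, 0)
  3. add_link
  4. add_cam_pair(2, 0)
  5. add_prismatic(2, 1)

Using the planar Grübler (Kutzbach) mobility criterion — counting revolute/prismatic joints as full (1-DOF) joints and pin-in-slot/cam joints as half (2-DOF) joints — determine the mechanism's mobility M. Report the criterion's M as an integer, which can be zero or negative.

link 0 = ground. State L|J1|J2 = 1|0|0
+link1  2|0|0
P(1,0) f=1→J1  2|1|0
+link2  3|1|0
C(2,0) f=2→J2  3|1|1
P(2,1) f=1→J1  3|2|1
M = 3(3−1)−2·2−1 = 6−4−1 = 1

M = 1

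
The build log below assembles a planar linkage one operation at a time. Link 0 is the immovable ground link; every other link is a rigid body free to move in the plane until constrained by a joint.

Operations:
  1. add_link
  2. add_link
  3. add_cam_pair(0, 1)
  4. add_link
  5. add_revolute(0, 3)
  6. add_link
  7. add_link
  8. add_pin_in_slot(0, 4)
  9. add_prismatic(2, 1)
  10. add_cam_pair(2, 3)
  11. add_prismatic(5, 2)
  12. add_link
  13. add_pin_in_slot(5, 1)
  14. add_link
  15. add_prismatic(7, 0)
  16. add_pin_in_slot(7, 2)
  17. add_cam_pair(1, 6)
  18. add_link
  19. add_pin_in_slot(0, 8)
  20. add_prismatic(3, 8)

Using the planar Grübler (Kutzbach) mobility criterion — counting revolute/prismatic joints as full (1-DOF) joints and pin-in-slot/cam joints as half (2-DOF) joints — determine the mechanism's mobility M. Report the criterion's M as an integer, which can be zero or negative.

M = 7

ground; <1,0,0>
#1 <2,0,0>
#2 <3,0,0>
C:0↔1 J2 <3,0,1>
#3 <4,0,1>
R:0↔3 J1 <4,1,1>
#4 <5,1,1>
#5 <6,1,1>
PS:0↔4 J2 <6,1,2>
P:2↔1 J1 <6,2,2>
C:2↔3 J2 <6,2,3>
P:5↔2 J1 <6,3,3>
#6 <7,3,3>
PS:5↔1 J2 <7,3,4>
#7 <8,3,4>
P:7↔0 J1 <8,4,4>
PS:7↔2 J2 <8,4,5>
C:1↔6 J2 <8,4,6>
#8 <9,4,6>
PS:0↔8 J2 <9,4,7>
P:3↔8 J1 <9,5,7>
3×8 − 2×5 − 1×7 = 7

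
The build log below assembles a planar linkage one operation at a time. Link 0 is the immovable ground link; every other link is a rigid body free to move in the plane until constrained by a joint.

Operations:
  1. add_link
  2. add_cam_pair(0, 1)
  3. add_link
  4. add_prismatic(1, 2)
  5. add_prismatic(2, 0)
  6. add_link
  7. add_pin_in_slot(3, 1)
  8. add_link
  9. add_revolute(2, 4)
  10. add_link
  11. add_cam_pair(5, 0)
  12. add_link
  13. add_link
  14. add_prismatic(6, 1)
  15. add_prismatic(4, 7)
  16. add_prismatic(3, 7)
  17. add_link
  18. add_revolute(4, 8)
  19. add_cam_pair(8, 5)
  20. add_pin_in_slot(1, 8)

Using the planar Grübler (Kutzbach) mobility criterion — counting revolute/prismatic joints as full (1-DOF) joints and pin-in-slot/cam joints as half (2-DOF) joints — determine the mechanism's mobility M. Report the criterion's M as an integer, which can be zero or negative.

[1;0;0] (link 0 is ground)
L+ [2;0;0]
C(0,1)∈J2 [2;0;1]
L+ [3;0;1]
P(1,2)∈J1 [3;1;1]
P(2,0)∈J1 [3;2;1]
L+ [4;2;1]
PS(3,1)∈J2 [4;2;2]
L+ [5;2;2]
R(2,4)∈J1 [5;3;2]
L+ [6;3;2]
C(5,0)∈J2 [6;3;3]
L+ [7;3;3]
L+ [8;3;3]
P(6,1)∈J1 [8;4;3]
P(4,7)∈J1 [8;5;3]
P(3,7)∈J1 [8;6;3]
L+ [9;6;3]
R(4,8)∈J1 [9;7;3]
C(8,5)∈J2 [9;7;4]
PS(1,8)∈J2 [9;7;5]
mobility = 24 − 14 − 5 = 5

M = 5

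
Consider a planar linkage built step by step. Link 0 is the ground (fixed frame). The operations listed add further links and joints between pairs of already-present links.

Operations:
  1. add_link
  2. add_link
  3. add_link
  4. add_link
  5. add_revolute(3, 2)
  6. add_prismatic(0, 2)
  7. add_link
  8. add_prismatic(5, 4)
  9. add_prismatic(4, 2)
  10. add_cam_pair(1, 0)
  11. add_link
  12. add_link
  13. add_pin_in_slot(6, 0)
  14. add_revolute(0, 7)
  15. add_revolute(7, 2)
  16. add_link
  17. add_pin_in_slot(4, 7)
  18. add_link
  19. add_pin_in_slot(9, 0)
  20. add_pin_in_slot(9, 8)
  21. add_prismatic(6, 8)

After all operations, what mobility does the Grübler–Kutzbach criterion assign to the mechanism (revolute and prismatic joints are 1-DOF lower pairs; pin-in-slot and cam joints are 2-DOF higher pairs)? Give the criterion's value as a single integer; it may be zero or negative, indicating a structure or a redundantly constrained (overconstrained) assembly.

M = 8

link 0 = ground. State L|J1|J2 = 1|0|0
+link1  2|0|0
+link2  3|0|0
+link3  4|0|0
+link4  5|0|0
R(3,2) f=1→J1  5|1|0
P(0,2) f=1→J1  5|2|0
+link5  6|2|0
P(5,4) f=1→J1  6|3|0
P(4,2) f=1→J1  6|4|0
C(1,0) f=2→J2  6|4|1
+link6  7|4|1
+link7  8|4|1
PS(6,0) f=2→J2  8|4|2
R(0,7) f=1→J1  8|5|2
R(7,2) f=1→J1  8|6|2
+link8  9|6|2
PS(4,7) f=2→J2  9|6|3
+link9  10|6|3
PS(9,0) f=2→J2  10|6|4
PS(9,8) f=2→J2  10|6|5
P(6,8) f=1→J1  10|7|5
M = 3(10−1)−2·7−5 = 27−14−5 = 8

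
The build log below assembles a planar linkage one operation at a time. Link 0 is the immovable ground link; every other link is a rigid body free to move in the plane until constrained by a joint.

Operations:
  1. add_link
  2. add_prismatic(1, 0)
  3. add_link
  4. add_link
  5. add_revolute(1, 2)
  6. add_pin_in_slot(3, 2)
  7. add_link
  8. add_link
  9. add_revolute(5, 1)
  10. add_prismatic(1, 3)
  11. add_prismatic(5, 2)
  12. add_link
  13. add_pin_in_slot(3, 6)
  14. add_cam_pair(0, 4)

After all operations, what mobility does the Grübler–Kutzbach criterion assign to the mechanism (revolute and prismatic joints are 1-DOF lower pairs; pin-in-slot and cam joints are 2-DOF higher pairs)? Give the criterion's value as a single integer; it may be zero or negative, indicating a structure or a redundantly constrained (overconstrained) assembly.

L=1 J1=0 J2=0
add link → L=2 J1=0 J2=0
P@1,0 dof=1 J1 → L=2 J1=1 J2=0
add link → L=3 J1=1 J2=0
add link → L=4 J1=1 J2=0
R@1,2 dof=1 J1 → L=4 J1=2 J2=0
PS@3,2 dof=2 J2 → L=4 J1=2 J2=1
add link → L=5 J1=2 J2=1
add link → L=6 J1=2 J2=1
R@5,1 dof=1 J1 → L=6 J1=3 J2=1
P@1,3 dof=1 J1 → L=6 J1=4 J2=1
P@5,2 dof=1 J1 → L=6 J1=5 J2=1
add link → L=7 J1=5 J2=1
PS@3,6 dof=2 J2 → L=7 J1=5 J2=2
C@0,4 dof=2 J2 → L=7 J1=5 J2=3
M=3(L−1)−2J1−J2=3·6−2·5−3=5

M = 5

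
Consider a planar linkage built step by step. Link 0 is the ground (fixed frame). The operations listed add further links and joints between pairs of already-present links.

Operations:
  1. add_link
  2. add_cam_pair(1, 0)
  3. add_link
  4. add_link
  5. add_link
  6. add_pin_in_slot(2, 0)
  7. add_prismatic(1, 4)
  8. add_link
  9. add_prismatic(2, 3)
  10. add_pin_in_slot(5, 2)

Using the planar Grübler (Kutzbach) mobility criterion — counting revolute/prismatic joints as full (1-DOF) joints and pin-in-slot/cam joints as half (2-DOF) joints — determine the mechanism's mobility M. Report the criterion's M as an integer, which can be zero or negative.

M = 8

link 0 = ground. State L|J1|J2 = 1|0|0
+link1  2|0|0
C(1,0) f=2→J2  2|0|1
+link2  3|0|1
+link3  4|0|1
+link4  5|0|1
PS(2,0) f=2→J2  5|0|2
P(1,4) f=1→J1  5|1|2
+link5  6|1|2
P(2,3) f=1→J1  6|2|2
PS(5,2) f=2→J2  6|2|3
M = 3(6−1)−2·2−3 = 15−4−3 = 8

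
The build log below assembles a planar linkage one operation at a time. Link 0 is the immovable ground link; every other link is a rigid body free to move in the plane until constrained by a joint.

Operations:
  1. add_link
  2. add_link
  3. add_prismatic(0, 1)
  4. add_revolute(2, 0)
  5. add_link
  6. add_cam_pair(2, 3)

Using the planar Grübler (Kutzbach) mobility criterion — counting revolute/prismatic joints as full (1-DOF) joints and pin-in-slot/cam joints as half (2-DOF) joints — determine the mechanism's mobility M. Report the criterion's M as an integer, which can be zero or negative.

ground; <1,0,0>
#1 <2,0,0>
#2 <3,0,0>
P:0↔1 J1 <3,1,0>
R:2↔0 J1 <3,2,0>
#3 <4,2,0>
C:2↔3 J2 <4,2,1>
3×3 − 2×2 − 1×1 = 4

M = 4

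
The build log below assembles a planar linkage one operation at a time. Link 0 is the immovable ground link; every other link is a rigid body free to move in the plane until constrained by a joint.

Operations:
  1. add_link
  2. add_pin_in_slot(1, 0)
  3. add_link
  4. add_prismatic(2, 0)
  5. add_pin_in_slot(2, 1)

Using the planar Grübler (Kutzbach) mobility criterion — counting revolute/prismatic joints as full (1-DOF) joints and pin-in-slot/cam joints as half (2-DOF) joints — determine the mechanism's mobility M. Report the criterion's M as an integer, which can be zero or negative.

M = 2

link 0 = ground. State L|J1|J2 = 1|0|0
+link1  2|0|0
PS(1,0) f=2→J2  2|0|1
+link2  3|0|1
P(2,0) f=1→J1  3|1|1
PS(2,1) f=2→J2  3|1|2
M = 3(3−1)−2·1−2 = 6−2−2 = 2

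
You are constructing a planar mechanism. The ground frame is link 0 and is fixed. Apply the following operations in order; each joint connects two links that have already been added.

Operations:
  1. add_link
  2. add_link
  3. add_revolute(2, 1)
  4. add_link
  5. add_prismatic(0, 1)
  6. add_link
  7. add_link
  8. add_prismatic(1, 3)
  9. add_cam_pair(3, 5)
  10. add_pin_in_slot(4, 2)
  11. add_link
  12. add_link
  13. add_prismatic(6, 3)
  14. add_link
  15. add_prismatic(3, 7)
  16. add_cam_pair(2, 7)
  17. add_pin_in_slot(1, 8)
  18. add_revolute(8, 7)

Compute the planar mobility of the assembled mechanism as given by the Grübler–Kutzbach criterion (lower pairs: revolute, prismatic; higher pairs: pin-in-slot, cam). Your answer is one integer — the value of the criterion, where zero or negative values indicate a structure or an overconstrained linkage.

link 0 = ground. State L|J1|J2 = 1|0|0
+link1  2|0|0
+link2  3|0|0
R(2,1) f=1→J1  3|1|0
+link3  4|1|0
P(0,1) f=1→J1  4|2|0
+link4  5|2|0
+link5  6|2|0
P(1,3) f=1→J1  6|3|0
C(3,5) f=2→J2  6|3|1
PS(4,2) f=2→J2  6|3|2
+link6  7|3|2
+link7  8|3|2
P(6,3) f=1→J1  8|4|2
+link8  9|4|2
P(3,7) f=1→J1  9|5|2
C(2,7) f=2→J2  9|5|3
PS(1,8) f=2→J2  9|5|4
R(8,7) f=1→J1  9|6|4
M = 3(9−1)−2·6−4 = 24−12−4 = 8

M = 8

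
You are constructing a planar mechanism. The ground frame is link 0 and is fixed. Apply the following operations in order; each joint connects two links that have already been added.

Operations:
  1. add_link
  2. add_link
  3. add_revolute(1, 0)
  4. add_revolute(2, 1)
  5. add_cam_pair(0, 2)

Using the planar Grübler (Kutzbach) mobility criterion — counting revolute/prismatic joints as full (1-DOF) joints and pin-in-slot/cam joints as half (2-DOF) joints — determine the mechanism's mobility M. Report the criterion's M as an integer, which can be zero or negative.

M = 1

ground; <1,0,0>
#1 <2,0,0>
#2 <3,0,0>
R:1↔0 J1 <3,1,0>
R:2↔1 J1 <3,2,0>
C:0↔2 J2 <3,2,1>
3×2 − 2×2 − 1×1 = 1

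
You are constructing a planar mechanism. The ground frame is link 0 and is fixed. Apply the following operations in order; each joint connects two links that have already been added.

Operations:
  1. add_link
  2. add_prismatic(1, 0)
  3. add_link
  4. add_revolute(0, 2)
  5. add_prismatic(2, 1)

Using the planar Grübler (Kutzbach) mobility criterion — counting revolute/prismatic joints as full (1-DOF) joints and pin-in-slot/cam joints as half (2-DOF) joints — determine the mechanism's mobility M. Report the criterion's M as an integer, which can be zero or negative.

M = 0

ground; <1,0,0>
#1 <2,0,0>
P:1↔0 J1 <2,1,0>
#2 <3,1,0>
R:0↔2 J1 <3,2,0>
P:2↔1 J1 <3,3,0>
3×2 − 2×3 − 1×0 = 0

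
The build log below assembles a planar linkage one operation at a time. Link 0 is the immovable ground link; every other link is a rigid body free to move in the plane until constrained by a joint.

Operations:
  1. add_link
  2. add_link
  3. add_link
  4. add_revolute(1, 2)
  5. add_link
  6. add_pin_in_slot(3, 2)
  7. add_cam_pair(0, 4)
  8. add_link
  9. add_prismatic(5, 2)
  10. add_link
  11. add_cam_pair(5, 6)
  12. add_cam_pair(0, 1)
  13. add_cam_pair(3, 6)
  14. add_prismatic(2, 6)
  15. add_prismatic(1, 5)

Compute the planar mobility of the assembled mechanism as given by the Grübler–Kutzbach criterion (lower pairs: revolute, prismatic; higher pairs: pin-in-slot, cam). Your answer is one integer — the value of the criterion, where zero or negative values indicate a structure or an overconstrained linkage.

M = 5

link 0 = ground. State L|J1|J2 = 1|0|0
+link1  2|0|0
+link2  3|0|0
+link3  4|0|0
R(1,2) f=1→J1  4|1|0
+link4  5|1|0
PS(3,2) f=2→J2  5|1|1
C(0,4) f=2→J2  5|1|2
+link5  6|1|2
P(5,2) f=1→J1  6|2|2
+link6  7|2|2
C(5,6) f=2→J2  7|2|3
C(0,1) f=2→J2  7|2|4
C(3,6) f=2→J2  7|2|5
P(2,6) f=1→J1  7|3|5
P(1,5) f=1→J1  7|4|5
M = 3(7−1)−2·4−5 = 18−8−5 = 5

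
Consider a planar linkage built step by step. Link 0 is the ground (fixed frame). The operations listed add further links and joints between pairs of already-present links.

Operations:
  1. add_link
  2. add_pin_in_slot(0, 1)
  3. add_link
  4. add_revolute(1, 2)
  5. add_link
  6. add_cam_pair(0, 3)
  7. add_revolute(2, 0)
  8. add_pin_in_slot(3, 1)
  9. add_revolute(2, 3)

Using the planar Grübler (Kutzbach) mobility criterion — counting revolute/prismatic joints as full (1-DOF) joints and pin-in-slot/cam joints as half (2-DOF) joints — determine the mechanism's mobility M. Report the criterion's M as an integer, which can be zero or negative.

M = 0

[1;0;0] (link 0 is ground)
L+ [2;0;0]
PS(0,1)∈J2 [2;0;1]
L+ [3;0;1]
R(1,2)∈J1 [3;1;1]
L+ [4;1;1]
C(0,3)∈J2 [4;1;2]
R(2,0)∈J1 [4;2;2]
PS(3,1)∈J2 [4;2;3]
R(2,3)∈J1 [4;3;3]
mobility = 9 − 6 − 3 = 0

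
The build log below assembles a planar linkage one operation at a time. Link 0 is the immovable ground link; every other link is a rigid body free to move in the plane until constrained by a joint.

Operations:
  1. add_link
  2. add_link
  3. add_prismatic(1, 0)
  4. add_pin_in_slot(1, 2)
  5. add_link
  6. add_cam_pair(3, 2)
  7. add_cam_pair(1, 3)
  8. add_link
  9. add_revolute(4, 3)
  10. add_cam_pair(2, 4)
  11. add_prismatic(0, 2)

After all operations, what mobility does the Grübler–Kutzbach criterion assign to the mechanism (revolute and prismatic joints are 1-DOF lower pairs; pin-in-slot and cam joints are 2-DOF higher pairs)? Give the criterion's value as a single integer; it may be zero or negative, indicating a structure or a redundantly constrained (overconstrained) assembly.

M = 2

(L,J1,J2)=(1,0,0); link0 fixed
link1: (2,0,0)
link2: (3,0,0)
P 1-0 [J1]: (3,1,0)
PS 1-2 [J2]: (3,1,1)
link3: (4,1,1)
C 3-2 [J2]: (4,1,2)
C 1-3 [J2]: (4,1,3)
link4: (5,1,3)
R 4-3 [J1]: (5,2,3)
C 2-4 [J2]: (5,2,4)
P 0-2 [J1]: (5,3,4)
Grübler: 3·4 − 2·3 − 4 = 2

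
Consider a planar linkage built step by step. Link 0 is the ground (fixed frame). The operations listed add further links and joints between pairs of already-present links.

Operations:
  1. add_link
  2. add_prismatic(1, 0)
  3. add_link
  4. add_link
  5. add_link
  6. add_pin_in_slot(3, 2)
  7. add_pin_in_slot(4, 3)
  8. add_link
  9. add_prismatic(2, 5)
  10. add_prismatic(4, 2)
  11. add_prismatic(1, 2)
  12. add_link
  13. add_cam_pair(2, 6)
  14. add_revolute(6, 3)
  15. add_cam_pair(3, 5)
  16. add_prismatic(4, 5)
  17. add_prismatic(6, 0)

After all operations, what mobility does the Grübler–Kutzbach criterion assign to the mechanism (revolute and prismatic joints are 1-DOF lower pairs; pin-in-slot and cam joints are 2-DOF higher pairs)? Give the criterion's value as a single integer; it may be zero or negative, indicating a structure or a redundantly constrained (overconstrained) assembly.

M = 0

(L,J1,J2)=(1,0,0); link0 fixed
link1: (2,0,0)
P 1-0 [J1]: (2,1,0)
link2: (3,1,0)
link3: (4,1,0)
link4: (5,1,0)
PS 3-2 [J2]: (5,1,1)
PS 4-3 [J2]: (5,1,2)
link5: (6,1,2)
P 2-5 [J1]: (6,2,2)
P 4-2 [J1]: (6,3,2)
P 1-2 [J1]: (6,4,2)
link6: (7,4,2)
C 2-6 [J2]: (7,4,3)
R 6-3 [J1]: (7,5,3)
C 3-5 [J2]: (7,5,4)
P 4-5 [J1]: (7,6,4)
P 6-0 [J1]: (7,7,4)
Grübler: 3·6 − 2·7 − 4 = 0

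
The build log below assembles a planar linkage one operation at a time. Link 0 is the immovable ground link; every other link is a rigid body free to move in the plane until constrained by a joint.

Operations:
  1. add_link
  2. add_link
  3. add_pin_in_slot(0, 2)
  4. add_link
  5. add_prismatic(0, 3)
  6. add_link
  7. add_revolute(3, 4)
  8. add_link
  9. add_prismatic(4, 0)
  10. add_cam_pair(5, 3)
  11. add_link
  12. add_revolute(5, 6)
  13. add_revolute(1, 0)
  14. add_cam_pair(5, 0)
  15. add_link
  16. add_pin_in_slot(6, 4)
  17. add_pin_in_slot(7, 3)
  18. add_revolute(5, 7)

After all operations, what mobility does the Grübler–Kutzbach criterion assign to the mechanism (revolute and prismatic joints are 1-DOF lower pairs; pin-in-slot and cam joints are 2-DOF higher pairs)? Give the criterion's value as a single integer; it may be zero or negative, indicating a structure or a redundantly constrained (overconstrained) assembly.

[1;0;0] (link 0 is ground)
L+ [2;0;0]
L+ [3;0;0]
PS(0,2)∈J2 [3;0;1]
L+ [4;0;1]
P(0,3)∈J1 [4;1;1]
L+ [5;1;1]
R(3,4)∈J1 [5;2;1]
L+ [6;2;1]
P(4,0)∈J1 [6;3;1]
C(5,3)∈J2 [6;3;2]
L+ [7;3;2]
R(5,6)∈J1 [7;4;2]
R(1,0)∈J1 [7;5;2]
C(5,0)∈J2 [7;5;3]
L+ [8;5;3]
PS(6,4)∈J2 [8;5;4]
PS(7,3)∈J2 [8;5;5]
R(5,7)∈J1 [8;6;5]
mobility = 21 − 12 − 5 = 4

M = 4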